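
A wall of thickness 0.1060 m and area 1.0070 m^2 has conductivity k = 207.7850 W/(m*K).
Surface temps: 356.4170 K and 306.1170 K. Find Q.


dT = 50.3000 K
Q = 207.7850 * 1.0070 * 50.3000 / 0.1060 = 99290.0622 W

99290.0622 W


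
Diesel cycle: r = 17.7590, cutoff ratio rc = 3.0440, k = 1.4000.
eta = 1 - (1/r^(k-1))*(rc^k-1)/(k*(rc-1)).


r^(k-1) = 3.1606
rc^k = 4.7514
eta = 0.5852 = 58.5220%

58.5220%


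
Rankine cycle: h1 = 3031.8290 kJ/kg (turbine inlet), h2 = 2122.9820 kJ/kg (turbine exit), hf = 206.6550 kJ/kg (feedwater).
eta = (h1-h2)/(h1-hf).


W = 908.8470 kJ/kg
Q_in = 2825.1740 kJ/kg
eta = 0.3217 = 32.1696%

eta = 32.1696%


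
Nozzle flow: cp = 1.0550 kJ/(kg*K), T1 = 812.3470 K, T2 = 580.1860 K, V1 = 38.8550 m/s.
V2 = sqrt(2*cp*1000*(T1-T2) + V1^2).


dT = 232.1610 K
2*cp*1000*dT = 489859.7100
V1^2 = 1509.7110
V2 = sqrt(491369.4210) = 700.9775 m/s

700.9775 m/s


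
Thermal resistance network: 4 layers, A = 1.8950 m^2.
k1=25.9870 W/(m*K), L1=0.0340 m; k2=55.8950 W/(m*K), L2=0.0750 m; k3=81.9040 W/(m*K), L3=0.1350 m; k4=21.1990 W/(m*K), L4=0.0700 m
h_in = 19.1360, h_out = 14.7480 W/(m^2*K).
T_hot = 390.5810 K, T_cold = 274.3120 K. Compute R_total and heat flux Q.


R_conv_in = 1/(19.1360*1.8950) = 0.0276
R_1 = 0.0340/(25.9870*1.8950) = 0.0007
R_2 = 0.0750/(55.8950*1.8950) = 0.0007
R_3 = 0.1350/(81.9040*1.8950) = 0.0009
R_4 = 0.0700/(21.1990*1.8950) = 0.0017
R_conv_out = 1/(14.7480*1.8950) = 0.0358
R_total = 0.0674 K/W
Q = 116.2690 / 0.0674 = 1725.8594 W

R_total = 0.0674 K/W, Q = 1725.8594 W


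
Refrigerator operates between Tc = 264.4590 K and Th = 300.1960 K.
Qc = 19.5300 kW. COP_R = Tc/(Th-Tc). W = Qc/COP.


COP = 264.4590 / 35.7370 = 7.4001
W = 19.5300 / 7.4001 = 2.6391 kW

COP = 7.4001, W = 2.6391 kW


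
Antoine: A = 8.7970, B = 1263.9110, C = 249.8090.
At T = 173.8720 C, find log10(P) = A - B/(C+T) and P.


C+T = 423.6810
B/(C+T) = 2.9832
log10(P) = 8.7970 - 2.9832 = 5.8138
P = 10^5.8138 = 651378.4996 mmHg

651378.4996 mmHg


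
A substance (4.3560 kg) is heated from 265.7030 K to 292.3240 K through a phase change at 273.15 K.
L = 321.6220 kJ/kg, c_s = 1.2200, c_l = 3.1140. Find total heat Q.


Q1 (sensible, solid) = 4.3560 * 1.2200 * 7.4470 = 39.5757 kJ
Q2 (latent) = 4.3560 * 321.6220 = 1400.9854 kJ
Q3 (sensible, liquid) = 4.3560 * 3.1140 * 19.1740 = 260.0873 kJ
Q_total = 1700.6485 kJ

1700.6485 kJ


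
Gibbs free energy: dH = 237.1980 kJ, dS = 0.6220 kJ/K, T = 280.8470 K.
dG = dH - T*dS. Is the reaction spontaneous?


T*dS = 280.8470 * 0.6220 = 174.6868 kJ
dG = 237.1980 - 174.6868 = 62.5112 kJ (non-spontaneous)

dG = 62.5112 kJ, non-spontaneous


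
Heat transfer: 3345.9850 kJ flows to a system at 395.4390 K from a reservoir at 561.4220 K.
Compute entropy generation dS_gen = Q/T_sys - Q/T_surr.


dS_sys = 3345.9850/395.4390 = 8.4614 kJ/K
dS_surr = -3345.9850/561.4220 = -5.9598 kJ/K
dS_gen = 8.4614 - 5.9598 = 2.5016 kJ/K (irreversible)

dS_gen = 2.5016 kJ/K, irreversible


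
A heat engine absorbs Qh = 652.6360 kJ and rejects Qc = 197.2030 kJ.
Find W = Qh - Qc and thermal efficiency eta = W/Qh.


W = 652.6360 - 197.2030 = 455.4330 kJ
eta = 455.4330 / 652.6360 = 0.6978 = 69.7836%

W = 455.4330 kJ, eta = 69.7836%


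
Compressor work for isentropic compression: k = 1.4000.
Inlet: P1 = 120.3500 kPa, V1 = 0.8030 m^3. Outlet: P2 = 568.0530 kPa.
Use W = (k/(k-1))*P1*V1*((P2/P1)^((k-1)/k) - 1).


(k-1)/k = 0.2857
(P2/P1)^exp = 1.5580
W = 3.5000 * 120.3500 * 0.8030 * (1.5580 - 1) = 188.7250 kJ

188.7250 kJ


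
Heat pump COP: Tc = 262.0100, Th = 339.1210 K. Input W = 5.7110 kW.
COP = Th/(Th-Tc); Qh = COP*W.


COP = 339.1210 / 77.1110 = 4.3978
Qh = 4.3978 * 5.7110 = 25.1160 kW

COP = 4.3978, Qh = 25.1160 kW


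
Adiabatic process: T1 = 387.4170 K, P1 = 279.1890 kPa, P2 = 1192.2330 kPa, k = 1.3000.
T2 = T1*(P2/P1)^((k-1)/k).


(k-1)/k = 0.2308
(P2/P1)^exp = 1.3979
T2 = 387.4170 * 1.3979 = 541.5893 K

541.5893 K


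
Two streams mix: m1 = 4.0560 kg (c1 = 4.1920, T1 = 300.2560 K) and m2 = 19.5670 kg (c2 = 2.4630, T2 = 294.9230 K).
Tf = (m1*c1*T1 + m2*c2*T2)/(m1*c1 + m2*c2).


num = 19318.5561
den = 65.1963
Tf = 296.3138 K

296.3138 K


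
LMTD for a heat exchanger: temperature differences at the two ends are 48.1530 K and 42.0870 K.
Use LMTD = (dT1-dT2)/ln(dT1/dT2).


dT1/dT2 = 1.1441
ln(dT1/dT2) = 0.1346
LMTD = 6.0660 / 0.1346 = 45.0520 K

45.0520 K


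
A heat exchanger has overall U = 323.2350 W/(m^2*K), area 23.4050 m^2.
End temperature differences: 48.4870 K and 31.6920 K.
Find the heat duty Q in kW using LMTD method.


LMTD = 39.4961 K
Q = 323.2350 * 23.4050 * 39.4961 = 298800.7403 W = 298.8007 kW

298.8007 kW


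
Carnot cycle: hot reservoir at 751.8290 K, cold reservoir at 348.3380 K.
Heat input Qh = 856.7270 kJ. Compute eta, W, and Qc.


eta = 1 - 348.3380/751.8290 = 0.5367
W = 0.5367 * 856.7270 = 459.7876 kJ
Qc = 856.7270 - 459.7876 = 396.9394 kJ

eta = 53.6679%, W = 459.7876 kJ, Qc = 396.9394 kJ


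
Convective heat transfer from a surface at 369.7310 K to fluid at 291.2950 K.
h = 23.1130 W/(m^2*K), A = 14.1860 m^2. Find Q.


dT = 78.4360 K
Q = 23.1130 * 14.1860 * 78.4360 = 25717.6755 W

25717.6755 W


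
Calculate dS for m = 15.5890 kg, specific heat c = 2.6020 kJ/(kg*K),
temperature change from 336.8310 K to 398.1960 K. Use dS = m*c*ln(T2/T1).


T2/T1 = 1.1822
ln(T2/T1) = 0.1674
dS = 15.5890 * 2.6020 * 0.1674 = 6.7887 kJ/K

6.7887 kJ/K


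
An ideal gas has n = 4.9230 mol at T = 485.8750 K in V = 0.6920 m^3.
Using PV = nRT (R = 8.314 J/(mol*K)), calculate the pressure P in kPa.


P = nRT/V = 4.9230 * 8.314 * 485.8750 / 0.6920
= 19886.7773 / 0.6920 = 28738.1174 Pa = 28.7381 kPa

28.7381 kPa


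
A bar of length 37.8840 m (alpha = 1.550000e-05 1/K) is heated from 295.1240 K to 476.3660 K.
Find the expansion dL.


dT = 181.2420 K
dL = 1.550000e-05 * 37.8840 * 181.2420 = 0.106426 m
L_final = 37.990426 m

dL = 0.106426 m


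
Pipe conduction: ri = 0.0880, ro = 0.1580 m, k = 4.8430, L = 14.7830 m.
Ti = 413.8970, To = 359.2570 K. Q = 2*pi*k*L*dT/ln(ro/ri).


dT = 54.6400 K
ln(ro/ri) = 0.5853
Q = 2*pi*4.8430*14.7830*54.6400 / 0.5853 = 41997.1756 W

41997.1756 W


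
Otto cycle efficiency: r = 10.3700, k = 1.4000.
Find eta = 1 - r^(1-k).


r^(k-1) = 2.5487
eta = 1 - 1/2.5487 = 0.6076 = 60.7637%

60.7637%


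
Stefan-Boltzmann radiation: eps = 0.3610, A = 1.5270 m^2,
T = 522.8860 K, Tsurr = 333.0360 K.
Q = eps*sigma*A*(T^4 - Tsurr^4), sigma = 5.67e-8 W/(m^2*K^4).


T^4 = 7.4753e+10
Tsurr^4 = 1.2302e+10
Q = 0.3610 * 5.67e-8 * 1.5270 * 6.2451e+10 = 1951.9567 W

1951.9567 W


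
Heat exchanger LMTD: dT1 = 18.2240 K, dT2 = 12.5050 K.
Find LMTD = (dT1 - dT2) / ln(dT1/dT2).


dT1/dT2 = 1.4573
ln(dT1/dT2) = 0.3766
LMTD = 5.7190 / 0.3766 = 15.1854 K

15.1854 K


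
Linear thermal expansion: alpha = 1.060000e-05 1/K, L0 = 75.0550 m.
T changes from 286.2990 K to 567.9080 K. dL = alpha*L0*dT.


dT = 281.6090 K
dL = 1.060000e-05 * 75.0550 * 281.6090 = 0.224043 m
L_final = 75.279043 m

dL = 0.224043 m


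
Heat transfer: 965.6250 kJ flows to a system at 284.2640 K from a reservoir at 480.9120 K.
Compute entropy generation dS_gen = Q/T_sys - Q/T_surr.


dS_sys = 965.6250/284.2640 = 3.3969 kJ/K
dS_surr = -965.6250/480.9120 = -2.0079 kJ/K
dS_gen = 3.3969 - 2.0079 = 1.3890 kJ/K (irreversible)

dS_gen = 1.3890 kJ/K, irreversible


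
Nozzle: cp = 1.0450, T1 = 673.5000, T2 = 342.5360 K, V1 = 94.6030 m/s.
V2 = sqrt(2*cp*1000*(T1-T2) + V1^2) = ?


dT = 330.9640 K
2*cp*1000*dT = 691714.7600
V1^2 = 8949.7276
V2 = sqrt(700664.4876) = 837.0570 m/s

837.0570 m/s


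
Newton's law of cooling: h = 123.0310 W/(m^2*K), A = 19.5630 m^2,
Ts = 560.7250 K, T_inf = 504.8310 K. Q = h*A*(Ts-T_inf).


dT = 55.8940 K
Q = 123.0310 * 19.5630 * 55.8940 = 134528.7787 W

134528.7787 W


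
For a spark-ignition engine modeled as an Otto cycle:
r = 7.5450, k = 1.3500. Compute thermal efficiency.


r^(k-1) = 2.0285
eta = 1 - 1/2.0285 = 0.5070 = 50.7031%

50.7031%


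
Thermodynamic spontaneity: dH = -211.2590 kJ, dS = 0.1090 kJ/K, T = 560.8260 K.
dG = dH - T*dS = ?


T*dS = 560.8260 * 0.1090 = 61.1300 kJ
dG = -211.2590 - 61.1300 = -272.3890 kJ (spontaneous)

dG = -272.3890 kJ, spontaneous


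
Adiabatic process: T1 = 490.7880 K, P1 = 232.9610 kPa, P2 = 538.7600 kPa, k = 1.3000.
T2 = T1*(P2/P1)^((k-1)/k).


(k-1)/k = 0.2308
(P2/P1)^exp = 1.2135
T2 = 490.7880 * 1.2135 = 595.5522 K

595.5522 K


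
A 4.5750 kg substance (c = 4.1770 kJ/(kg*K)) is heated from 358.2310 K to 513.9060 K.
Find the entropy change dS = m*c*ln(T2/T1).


T2/T1 = 1.4346
ln(T2/T1) = 0.3609
dS = 4.5750 * 4.1770 * 0.3609 = 6.8960 kJ/K

6.8960 kJ/K


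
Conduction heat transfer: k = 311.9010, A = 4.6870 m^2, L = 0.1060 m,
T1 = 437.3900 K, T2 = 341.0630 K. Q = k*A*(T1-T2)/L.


dT = 96.3270 K
Q = 311.9010 * 4.6870 * 96.3270 / 0.1060 = 1328476.5425 W

1328476.5425 W


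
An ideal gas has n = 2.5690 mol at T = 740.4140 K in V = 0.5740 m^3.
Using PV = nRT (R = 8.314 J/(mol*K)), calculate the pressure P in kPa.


P = nRT/V = 2.5690 * 8.314 * 740.4140 / 0.5740
= 15814.2553 / 0.5740 = 27550.9675 Pa = 27.5510 kPa

27.5510 kPa


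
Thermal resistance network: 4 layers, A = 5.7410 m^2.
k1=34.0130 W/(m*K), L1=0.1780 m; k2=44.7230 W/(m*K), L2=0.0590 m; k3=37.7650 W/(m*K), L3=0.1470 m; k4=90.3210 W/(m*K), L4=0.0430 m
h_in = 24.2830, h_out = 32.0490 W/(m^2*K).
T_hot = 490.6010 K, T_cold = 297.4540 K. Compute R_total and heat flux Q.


R_conv_in = 1/(24.2830*5.7410) = 0.0072
R_1 = 0.1780/(34.0130*5.7410) = 0.0009
R_2 = 0.0590/(44.7230*5.7410) = 0.0002
R_3 = 0.1470/(37.7650*5.7410) = 0.0007
R_4 = 0.0430/(90.3210*5.7410) = 8.2926e-05
R_conv_out = 1/(32.0490*5.7410) = 0.0054
R_total = 0.0145 K/W
Q = 193.1470 / 0.0145 = 13310.9059 W

R_total = 0.0145 K/W, Q = 13310.9059 W


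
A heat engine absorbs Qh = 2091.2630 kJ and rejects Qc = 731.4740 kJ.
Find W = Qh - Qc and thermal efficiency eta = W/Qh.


W = 2091.2630 - 731.4740 = 1359.7890 kJ
eta = 1359.7890 / 2091.2630 = 0.6502 = 65.0224%

W = 1359.7890 kJ, eta = 65.0224%


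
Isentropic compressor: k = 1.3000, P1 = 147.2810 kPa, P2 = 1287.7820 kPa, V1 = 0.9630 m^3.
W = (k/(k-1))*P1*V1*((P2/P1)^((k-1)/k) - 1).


(k-1)/k = 0.2308
(P2/P1)^exp = 1.6494
W = 4.3333 * 147.2810 * 0.9630 * (1.6494 - 1) = 399.0965 kJ

399.0965 kJ


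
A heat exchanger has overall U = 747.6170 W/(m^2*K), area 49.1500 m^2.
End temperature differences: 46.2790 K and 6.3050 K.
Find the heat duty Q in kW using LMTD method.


LMTD = 20.0537 K
Q = 747.6170 * 49.1500 * 20.0537 = 736881.6751 W = 736.8817 kW

736.8817 kW


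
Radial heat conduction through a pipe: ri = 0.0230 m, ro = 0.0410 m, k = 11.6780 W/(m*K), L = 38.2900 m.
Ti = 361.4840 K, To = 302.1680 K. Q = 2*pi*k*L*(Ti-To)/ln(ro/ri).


dT = 59.3160 K
ln(ro/ri) = 0.5781
Q = 2*pi*11.6780*38.2900*59.3160 / 0.5781 = 288283.1326 W

288283.1326 W


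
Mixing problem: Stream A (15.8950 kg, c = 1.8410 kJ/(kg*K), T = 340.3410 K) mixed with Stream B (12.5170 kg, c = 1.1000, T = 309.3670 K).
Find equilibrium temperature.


num = 14218.8763
den = 43.0314
Tf = 330.4303 K

330.4303 K


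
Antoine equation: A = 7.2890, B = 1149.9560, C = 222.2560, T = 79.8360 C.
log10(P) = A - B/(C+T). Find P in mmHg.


C+T = 302.0920
B/(C+T) = 3.8066
log10(P) = 7.2890 - 3.8066 = 3.4824
P = 10^3.4824 = 3036.3953 mmHg

3036.3953 mmHg


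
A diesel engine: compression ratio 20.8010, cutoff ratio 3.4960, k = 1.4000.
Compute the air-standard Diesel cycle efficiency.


r^(k-1) = 3.3669
rc^k = 5.7677
eta = 0.5948 = 59.4772%

59.4772%


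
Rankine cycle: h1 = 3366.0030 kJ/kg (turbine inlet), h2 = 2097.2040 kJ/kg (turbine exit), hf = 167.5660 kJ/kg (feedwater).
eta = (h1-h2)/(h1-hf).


W = 1268.7990 kJ/kg
Q_in = 3198.4370 kJ/kg
eta = 0.3967 = 39.6693%

eta = 39.6693%


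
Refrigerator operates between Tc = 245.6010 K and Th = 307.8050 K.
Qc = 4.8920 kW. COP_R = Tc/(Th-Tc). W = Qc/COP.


COP = 245.6010 / 62.2040 = 3.9483
W = 4.8920 / 3.9483 = 1.2390 kW

COP = 3.9483, W = 1.2390 kW


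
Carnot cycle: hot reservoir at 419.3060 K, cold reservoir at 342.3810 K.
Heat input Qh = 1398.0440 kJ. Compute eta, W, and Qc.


eta = 1 - 342.3810/419.3060 = 0.1835
W = 0.1835 * 1398.0440 = 256.4822 kJ
Qc = 1398.0440 - 256.4822 = 1141.5618 kJ

eta = 18.3458%, W = 256.4822 kJ, Qc = 1141.5618 kJ


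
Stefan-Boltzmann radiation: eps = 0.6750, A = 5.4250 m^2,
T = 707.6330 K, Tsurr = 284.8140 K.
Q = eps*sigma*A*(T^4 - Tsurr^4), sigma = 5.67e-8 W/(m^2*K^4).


T^4 = 2.5075e+11
Tsurr^4 = 6.5803e+09
Q = 0.6750 * 5.67e-8 * 5.4250 * 2.4416e+11 = 50695.5093 W

50695.5093 W


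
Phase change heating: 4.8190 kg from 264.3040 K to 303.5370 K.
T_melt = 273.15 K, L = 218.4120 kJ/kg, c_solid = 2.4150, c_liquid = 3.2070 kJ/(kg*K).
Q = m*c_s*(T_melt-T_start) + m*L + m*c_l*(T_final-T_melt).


Q1 (sensible, solid) = 4.8190 * 2.4150 * 8.8460 = 102.9487 kJ
Q2 (latent) = 4.8190 * 218.4120 = 1052.5274 kJ
Q3 (sensible, liquid) = 4.8190 * 3.2070 * 30.3870 = 469.6169 kJ
Q_total = 1625.0931 kJ

1625.0931 kJ


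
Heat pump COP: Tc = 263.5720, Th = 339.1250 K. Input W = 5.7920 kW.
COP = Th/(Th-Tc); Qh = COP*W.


COP = 339.1250 / 75.5530 = 4.4886
Qh = 4.4886 * 5.7920 = 25.9978 kW

COP = 4.4886, Qh = 25.9978 kW


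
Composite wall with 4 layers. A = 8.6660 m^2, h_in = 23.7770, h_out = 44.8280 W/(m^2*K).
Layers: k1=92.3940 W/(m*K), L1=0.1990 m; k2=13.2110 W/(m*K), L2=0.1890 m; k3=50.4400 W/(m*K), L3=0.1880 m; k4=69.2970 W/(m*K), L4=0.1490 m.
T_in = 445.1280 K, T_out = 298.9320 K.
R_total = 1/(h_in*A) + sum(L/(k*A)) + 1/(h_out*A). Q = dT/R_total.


R_conv_in = 1/(23.7770*8.6660) = 0.0049
R_1 = 0.1990/(92.3940*8.6660) = 0.0002
R_2 = 0.1890/(13.2110*8.6660) = 0.0017
R_3 = 0.1880/(50.4400*8.6660) = 0.0004
R_4 = 0.1490/(69.2970*8.6660) = 0.0002
R_conv_out = 1/(44.8280*8.6660) = 0.0026
R_total = 0.0100 K/W
Q = 146.1960 / 0.0100 = 14612.4536 W

R_total = 0.0100 K/W, Q = 14612.4536 W


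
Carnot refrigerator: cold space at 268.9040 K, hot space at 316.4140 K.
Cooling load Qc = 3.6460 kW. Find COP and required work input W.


COP = 268.9040 / 47.5100 = 5.6599
W = 3.6460 / 5.6599 = 0.6442 kW

COP = 5.6599, W = 0.6442 kW


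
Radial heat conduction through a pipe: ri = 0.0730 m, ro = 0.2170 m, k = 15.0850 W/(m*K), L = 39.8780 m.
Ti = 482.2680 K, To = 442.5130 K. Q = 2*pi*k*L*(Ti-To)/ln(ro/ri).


dT = 39.7550 K
ln(ro/ri) = 1.0894
Q = 2*pi*15.0850*39.8780*39.7550 / 1.0894 = 137926.5347 W

137926.5347 W


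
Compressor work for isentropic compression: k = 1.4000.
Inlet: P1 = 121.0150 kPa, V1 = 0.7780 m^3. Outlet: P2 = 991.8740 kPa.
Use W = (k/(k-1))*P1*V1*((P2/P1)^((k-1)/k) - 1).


(k-1)/k = 0.2857
(P2/P1)^exp = 1.8240
W = 3.5000 * 121.0150 * 0.7780 * (1.8240 - 1) = 271.5397 kJ

271.5397 kJ


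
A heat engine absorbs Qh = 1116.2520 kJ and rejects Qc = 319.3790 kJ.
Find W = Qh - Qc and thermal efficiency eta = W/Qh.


W = 1116.2520 - 319.3790 = 796.8730 kJ
eta = 796.8730 / 1116.2520 = 0.7139 = 71.3883%

W = 796.8730 kJ, eta = 71.3883%


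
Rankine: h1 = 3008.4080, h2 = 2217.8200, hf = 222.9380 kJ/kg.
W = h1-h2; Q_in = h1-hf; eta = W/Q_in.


W = 790.5880 kJ/kg
Q_in = 2785.4700 kJ/kg
eta = 0.2838 = 28.3826%

eta = 28.3826%


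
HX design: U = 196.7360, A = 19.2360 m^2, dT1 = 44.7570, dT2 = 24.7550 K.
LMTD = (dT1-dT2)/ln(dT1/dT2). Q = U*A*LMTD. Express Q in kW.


LMTD = 33.7746 K
Q = 196.7360 * 19.2360 * 33.7746 = 127817.0202 W = 127.8170 kW

127.8170 kW


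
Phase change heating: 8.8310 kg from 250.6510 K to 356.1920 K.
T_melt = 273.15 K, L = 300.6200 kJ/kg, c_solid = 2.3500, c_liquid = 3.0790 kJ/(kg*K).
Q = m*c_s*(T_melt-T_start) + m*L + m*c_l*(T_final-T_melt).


Q1 (sensible, solid) = 8.8310 * 2.3500 * 22.4990 = 466.9184 kJ
Q2 (latent) = 8.8310 * 300.6200 = 2654.7752 kJ
Q3 (sensible, liquid) = 8.8310 * 3.0790 * 83.0420 = 2257.9659 kJ
Q_total = 5379.6595 kJ

5379.6595 kJ


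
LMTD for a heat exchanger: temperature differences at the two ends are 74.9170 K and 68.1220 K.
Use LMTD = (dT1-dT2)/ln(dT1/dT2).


dT1/dT2 = 1.0997
ln(dT1/dT2) = 0.0951
LMTD = 6.7950 / 0.0951 = 71.4657 K

71.4657 K


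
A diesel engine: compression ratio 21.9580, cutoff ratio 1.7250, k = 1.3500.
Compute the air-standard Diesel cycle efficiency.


r^(k-1) = 2.9482
rc^k = 2.0877
eta = 0.6231 = 62.3058%

62.3058%


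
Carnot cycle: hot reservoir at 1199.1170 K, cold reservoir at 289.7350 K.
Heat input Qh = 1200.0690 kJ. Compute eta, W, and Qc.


eta = 1 - 289.7350/1199.1170 = 0.7584
W = 0.7584 * 1200.0690 = 910.1040 kJ
Qc = 1200.0690 - 910.1040 = 289.9650 kJ

eta = 75.8376%, W = 910.1040 kJ, Qc = 289.9650 kJ


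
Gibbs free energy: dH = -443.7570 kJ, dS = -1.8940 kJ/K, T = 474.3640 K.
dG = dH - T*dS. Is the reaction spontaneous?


T*dS = 474.3640 * -1.8940 = -898.4454 kJ
dG = -443.7570 + 898.4454 = 454.6884 kJ (non-spontaneous)

dG = 454.6884 kJ, non-spontaneous


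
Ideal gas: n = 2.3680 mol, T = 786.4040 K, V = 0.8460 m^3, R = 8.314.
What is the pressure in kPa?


P = nRT/V = 2.3680 * 8.314 * 786.4040 / 0.8460
= 15482.3696 / 0.8460 = 18300.6733 Pa = 18.3007 kPa

18.3007 kPa


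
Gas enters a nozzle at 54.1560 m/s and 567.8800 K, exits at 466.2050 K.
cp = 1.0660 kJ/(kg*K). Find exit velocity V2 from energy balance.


dT = 101.6750 K
2*cp*1000*dT = 216771.1000
V1^2 = 2932.8723
V2 = sqrt(219703.9723) = 468.7259 m/s

468.7259 m/s


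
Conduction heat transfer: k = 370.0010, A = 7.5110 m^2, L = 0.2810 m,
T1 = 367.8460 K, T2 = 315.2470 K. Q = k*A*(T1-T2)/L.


dT = 52.5990 K
Q = 370.0010 * 7.5110 * 52.5990 / 0.2810 = 520201.7722 W

520201.7722 W


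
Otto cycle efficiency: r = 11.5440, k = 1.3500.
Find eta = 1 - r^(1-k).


r^(k-1) = 2.3541
eta = 1 - 1/2.3541 = 0.5752 = 57.5209%

57.5209%


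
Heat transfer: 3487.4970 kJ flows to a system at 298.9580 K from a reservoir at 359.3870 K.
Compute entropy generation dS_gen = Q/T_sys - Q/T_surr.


dS_sys = 3487.4970/298.9580 = 11.6655 kJ/K
dS_surr = -3487.4970/359.3870 = -9.7040 kJ/K
dS_gen = 11.6655 - 9.7040 = 1.9615 kJ/K (irreversible)

dS_gen = 1.9615 kJ/K, irreversible


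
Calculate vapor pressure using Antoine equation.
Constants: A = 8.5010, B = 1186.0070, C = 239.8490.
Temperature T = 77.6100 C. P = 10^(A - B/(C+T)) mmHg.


C+T = 317.4590
B/(C+T) = 3.7359
log10(P) = 8.5010 - 3.7359 = 4.7651
P = 10^4.7651 = 58218.6923 mmHg

58218.6923 mmHg


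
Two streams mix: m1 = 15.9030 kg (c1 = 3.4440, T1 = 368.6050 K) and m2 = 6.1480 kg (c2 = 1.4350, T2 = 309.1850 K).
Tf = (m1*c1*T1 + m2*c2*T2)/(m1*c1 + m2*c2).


num = 22916.2183
den = 63.5923
Tf = 360.3615 K

360.3615 K


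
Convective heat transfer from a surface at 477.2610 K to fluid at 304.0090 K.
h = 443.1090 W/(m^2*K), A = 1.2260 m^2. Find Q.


dT = 173.2520 K
Q = 443.1090 * 1.2260 * 173.2520 = 94119.4321 W

94119.4321 W


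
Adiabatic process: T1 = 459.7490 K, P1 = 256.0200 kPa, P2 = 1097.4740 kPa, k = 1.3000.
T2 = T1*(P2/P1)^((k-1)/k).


(k-1)/k = 0.2308
(P2/P1)^exp = 1.3992
T2 = 459.7490 * 1.3992 = 643.2721 K

643.2721 K


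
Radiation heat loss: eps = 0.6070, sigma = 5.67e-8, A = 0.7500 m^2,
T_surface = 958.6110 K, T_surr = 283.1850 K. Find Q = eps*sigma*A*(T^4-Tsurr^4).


T^4 = 8.4444e+11
Tsurr^4 = 6.4310e+09
Q = 0.6070 * 5.67e-8 * 0.7500 * 8.3801e+11 = 21631.2950 W

21631.2950 W


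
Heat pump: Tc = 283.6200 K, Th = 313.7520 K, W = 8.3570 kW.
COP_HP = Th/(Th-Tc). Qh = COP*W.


COP = 313.7520 / 30.1320 = 10.4126
Qh = 10.4126 * 8.3570 = 87.0180 kW

COP = 10.4126, Qh = 87.0180 kW


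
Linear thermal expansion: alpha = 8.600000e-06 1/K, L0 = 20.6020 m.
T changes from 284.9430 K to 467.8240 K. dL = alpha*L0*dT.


dT = 182.8810 K
dL = 8.600000e-06 * 20.6020 * 182.8810 = 0.032402 m
L_final = 20.634402 m

dL = 0.032402 m


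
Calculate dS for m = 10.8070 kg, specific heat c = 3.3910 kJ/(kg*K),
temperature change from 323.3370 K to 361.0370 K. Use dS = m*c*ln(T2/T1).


T2/T1 = 1.1166
ln(T2/T1) = 0.1103
dS = 10.8070 * 3.3910 * 0.1103 = 4.0416 kJ/K

4.0416 kJ/K


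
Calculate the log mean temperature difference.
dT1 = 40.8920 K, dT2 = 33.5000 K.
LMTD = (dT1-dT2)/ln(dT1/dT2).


dT1/dT2 = 1.2207
ln(dT1/dT2) = 0.1994
LMTD = 7.3920 / 0.1994 = 37.0733 K

37.0733 K


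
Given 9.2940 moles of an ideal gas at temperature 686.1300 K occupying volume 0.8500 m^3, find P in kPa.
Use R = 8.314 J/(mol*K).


P = nRT/V = 9.2940 * 8.314 * 686.1300 / 0.8500
= 53017.4819 / 0.8500 = 62373.5081 Pa = 62.3735 kPa

62.3735 kPa


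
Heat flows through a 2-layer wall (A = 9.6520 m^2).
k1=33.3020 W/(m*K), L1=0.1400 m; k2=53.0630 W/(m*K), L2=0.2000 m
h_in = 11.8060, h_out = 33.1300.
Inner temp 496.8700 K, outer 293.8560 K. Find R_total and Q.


R_conv_in = 1/(11.8060*9.6520) = 0.0088
R_1 = 0.1400/(33.3020*9.6520) = 0.0004
R_2 = 0.2000/(53.0630*9.6520) = 0.0004
R_conv_out = 1/(33.1300*9.6520) = 0.0031
R_total = 0.0127 K/W
Q = 203.0140 / 0.0127 = 15948.9920 W

R_total = 0.0127 K/W, Q = 15948.9920 W


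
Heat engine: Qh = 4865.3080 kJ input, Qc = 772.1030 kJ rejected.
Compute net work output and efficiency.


W = 4865.3080 - 772.1030 = 4093.2050 kJ
eta = 4093.2050 / 4865.3080 = 0.8413 = 84.1304%

W = 4093.2050 kJ, eta = 84.1304%


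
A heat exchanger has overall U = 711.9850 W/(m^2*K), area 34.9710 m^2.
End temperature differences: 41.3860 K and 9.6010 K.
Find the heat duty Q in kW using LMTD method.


LMTD = 21.7545 K
Q = 711.9850 * 34.9710 * 21.7545 = 541662.1416 W = 541.6621 kW

541.6621 kW


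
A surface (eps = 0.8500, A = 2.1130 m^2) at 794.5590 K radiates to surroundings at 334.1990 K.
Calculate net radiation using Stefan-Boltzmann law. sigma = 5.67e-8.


T^4 = 3.9857e+11
Tsurr^4 = 1.2474e+10
Q = 0.8500 * 5.67e-8 * 2.1130 * 3.8610e+11 = 39318.4422 W

39318.4422 W


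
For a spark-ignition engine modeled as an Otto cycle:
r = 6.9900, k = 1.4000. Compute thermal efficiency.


r^(k-1) = 2.1767
eta = 1 - 1/2.1767 = 0.5406 = 54.0581%

54.0581%


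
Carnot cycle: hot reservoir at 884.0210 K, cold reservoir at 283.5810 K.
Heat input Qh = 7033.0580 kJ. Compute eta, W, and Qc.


eta = 1 - 283.5810/884.0210 = 0.6792
W = 0.6792 * 7033.0580 = 4776.9559 kJ
Qc = 7033.0580 - 4776.9559 = 2256.1021 kJ

eta = 67.9215%, W = 4776.9559 kJ, Qc = 2256.1021 kJ


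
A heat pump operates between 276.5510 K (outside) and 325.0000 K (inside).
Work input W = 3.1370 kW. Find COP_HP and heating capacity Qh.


COP = 325.0000 / 48.4490 = 6.7081
Qh = 6.7081 * 3.1370 = 21.0433 kW

COP = 6.7081, Qh = 21.0433 kW


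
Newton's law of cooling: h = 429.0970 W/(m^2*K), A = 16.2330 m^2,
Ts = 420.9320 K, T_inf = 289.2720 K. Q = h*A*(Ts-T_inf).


dT = 131.6600 K
Q = 429.0970 * 16.2330 * 131.6600 = 917081.8906 W

917081.8906 W


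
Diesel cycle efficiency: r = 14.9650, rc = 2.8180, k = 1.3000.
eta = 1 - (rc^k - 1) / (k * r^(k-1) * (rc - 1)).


r^(k-1) = 2.2518
rc^k = 3.8452
eta = 0.4654 = 46.5364%

46.5364%


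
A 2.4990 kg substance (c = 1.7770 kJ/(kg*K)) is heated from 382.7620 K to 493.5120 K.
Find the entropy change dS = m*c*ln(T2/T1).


T2/T1 = 1.2893
ln(T2/T1) = 0.2541
dS = 2.4990 * 1.7770 * 0.2541 = 1.1285 kJ/K

1.1285 kJ/K


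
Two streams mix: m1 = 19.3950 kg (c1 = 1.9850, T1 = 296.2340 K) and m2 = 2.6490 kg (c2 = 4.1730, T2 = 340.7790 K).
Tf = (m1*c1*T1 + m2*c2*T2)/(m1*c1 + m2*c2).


num = 15171.8004
den = 49.5534
Tf = 306.1710 K

306.1710 K


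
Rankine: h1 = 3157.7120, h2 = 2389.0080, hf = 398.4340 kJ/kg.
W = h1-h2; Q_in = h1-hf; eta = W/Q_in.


W = 768.7040 kJ/kg
Q_in = 2759.2780 kJ/kg
eta = 0.2786 = 27.8589%

eta = 27.8589%


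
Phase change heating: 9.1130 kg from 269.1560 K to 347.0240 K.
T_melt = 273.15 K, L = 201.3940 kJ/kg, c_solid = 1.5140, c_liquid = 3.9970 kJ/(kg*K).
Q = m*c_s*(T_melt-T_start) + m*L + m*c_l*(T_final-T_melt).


Q1 (sensible, solid) = 9.1130 * 1.5140 * 3.9940 = 55.1055 kJ
Q2 (latent) = 9.1130 * 201.3940 = 1835.3035 kJ
Q3 (sensible, liquid) = 9.1130 * 3.9970 * 73.8740 = 2690.8354 kJ
Q_total = 4581.2445 kJ

4581.2445 kJ


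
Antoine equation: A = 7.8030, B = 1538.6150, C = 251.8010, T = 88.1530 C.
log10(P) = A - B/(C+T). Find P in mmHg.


C+T = 339.9540
B/(C+T) = 4.5260
log10(P) = 7.8030 - 4.5260 = 3.2770
P = 10^3.2770 = 1892.5590 mmHg

1892.5590 mmHg


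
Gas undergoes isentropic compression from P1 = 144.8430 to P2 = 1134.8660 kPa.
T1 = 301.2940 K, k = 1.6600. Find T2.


(k-1)/k = 0.3976
(P2/P1)^exp = 2.2671
T2 = 301.2940 * 2.2671 = 683.0539 K

683.0539 K


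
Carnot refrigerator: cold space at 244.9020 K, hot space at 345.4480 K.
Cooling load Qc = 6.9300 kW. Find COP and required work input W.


COP = 244.9020 / 100.5460 = 2.4357
W = 6.9300 / 2.4357 = 2.8452 kW

COP = 2.4357, W = 2.8452 kW


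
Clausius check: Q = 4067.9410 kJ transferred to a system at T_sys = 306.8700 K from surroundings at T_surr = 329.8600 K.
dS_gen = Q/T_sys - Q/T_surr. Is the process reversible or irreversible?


dS_sys = 4067.9410/306.8700 = 13.2562 kJ/K
dS_surr = -4067.9410/329.8600 = -12.3323 kJ/K
dS_gen = 13.2562 - 12.3323 = 0.9239 kJ/K (irreversible)

dS_gen = 0.9239 kJ/K, irreversible


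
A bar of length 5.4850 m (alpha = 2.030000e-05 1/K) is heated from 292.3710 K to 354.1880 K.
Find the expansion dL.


dT = 61.8170 K
dL = 2.030000e-05 * 5.4850 * 61.8170 = 0.006883 m
L_final = 5.491883 m

dL = 0.006883 m


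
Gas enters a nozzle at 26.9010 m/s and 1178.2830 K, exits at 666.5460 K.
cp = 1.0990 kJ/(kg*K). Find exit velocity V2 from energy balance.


dT = 511.7370 K
2*cp*1000*dT = 1124797.9260
V1^2 = 723.6638
V2 = sqrt(1125521.5898) = 1060.9060 m/s

1060.9060 m/s


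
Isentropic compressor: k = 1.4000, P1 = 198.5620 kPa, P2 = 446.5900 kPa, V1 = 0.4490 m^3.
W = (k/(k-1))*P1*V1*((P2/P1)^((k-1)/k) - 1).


(k-1)/k = 0.2857
(P2/P1)^exp = 1.2606
W = 3.5000 * 198.5620 * 0.4490 * (1.2606 - 1) = 81.3157 kJ

81.3157 kJ


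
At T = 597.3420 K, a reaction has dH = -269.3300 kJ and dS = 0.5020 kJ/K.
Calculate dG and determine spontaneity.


T*dS = 597.3420 * 0.5020 = 299.8657 kJ
dG = -269.3300 - 299.8657 = -569.1957 kJ (spontaneous)

dG = -569.1957 kJ, spontaneous


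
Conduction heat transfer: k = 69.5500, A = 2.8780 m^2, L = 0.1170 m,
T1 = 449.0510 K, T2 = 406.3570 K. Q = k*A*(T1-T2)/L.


dT = 42.6940 K
Q = 69.5500 * 2.8780 * 42.6940 / 0.1170 = 73041.3696 W

73041.3696 W


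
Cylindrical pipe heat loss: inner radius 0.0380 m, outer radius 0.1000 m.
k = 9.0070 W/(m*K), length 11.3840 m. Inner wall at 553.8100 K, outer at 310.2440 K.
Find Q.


dT = 243.5660 K
ln(ro/ri) = 0.9676
Q = 2*pi*9.0070*11.3840*243.5660 / 0.9676 = 162174.6212 W

162174.6212 W


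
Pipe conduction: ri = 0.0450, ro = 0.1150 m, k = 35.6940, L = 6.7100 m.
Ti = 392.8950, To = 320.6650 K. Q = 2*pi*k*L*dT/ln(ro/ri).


dT = 72.2300 K
ln(ro/ri) = 0.9383
Q = 2*pi*35.6940*6.7100*72.2300 / 0.9383 = 115847.7383 W

115847.7383 W


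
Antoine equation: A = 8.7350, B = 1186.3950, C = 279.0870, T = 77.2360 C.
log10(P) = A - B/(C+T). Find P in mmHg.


C+T = 356.3230
B/(C+T) = 3.3295
log10(P) = 8.7350 - 3.3295 = 5.4055
P = 10^5.4055 = 254361.0954 mmHg

254361.0954 mmHg


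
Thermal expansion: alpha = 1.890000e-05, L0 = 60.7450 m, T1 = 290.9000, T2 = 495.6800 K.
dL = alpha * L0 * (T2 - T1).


dT = 204.7800 K
dL = 1.890000e-05 * 60.7450 * 204.7800 = 0.235104 m
L_final = 60.980104 m

dL = 0.235104 m


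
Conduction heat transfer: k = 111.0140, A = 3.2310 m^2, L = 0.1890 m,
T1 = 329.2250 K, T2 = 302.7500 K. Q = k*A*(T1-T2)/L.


dT = 26.4750 K
Q = 111.0140 * 3.2310 * 26.4750 / 0.1890 = 50244.5399 W

50244.5399 W


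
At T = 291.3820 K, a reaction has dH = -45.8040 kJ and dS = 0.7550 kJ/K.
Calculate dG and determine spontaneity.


T*dS = 291.3820 * 0.7550 = 219.9934 kJ
dG = -45.8040 - 219.9934 = -265.7974 kJ (spontaneous)

dG = -265.7974 kJ, spontaneous


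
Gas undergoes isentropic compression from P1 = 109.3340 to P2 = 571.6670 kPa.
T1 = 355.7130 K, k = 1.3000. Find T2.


(k-1)/k = 0.2308
(P2/P1)^exp = 1.4648
T2 = 355.7130 * 1.4648 = 521.0526 K

521.0526 K


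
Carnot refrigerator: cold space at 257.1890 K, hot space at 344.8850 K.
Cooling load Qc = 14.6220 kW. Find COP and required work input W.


COP = 257.1890 / 87.6960 = 2.9327
W = 14.6220 / 2.9327 = 4.9858 kW

COP = 2.9327, W = 4.9858 kW


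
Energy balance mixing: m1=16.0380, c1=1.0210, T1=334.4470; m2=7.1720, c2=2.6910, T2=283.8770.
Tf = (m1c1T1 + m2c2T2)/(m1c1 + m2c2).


num = 10955.2862
den = 35.6746
Tf = 307.0888 K

307.0888 K


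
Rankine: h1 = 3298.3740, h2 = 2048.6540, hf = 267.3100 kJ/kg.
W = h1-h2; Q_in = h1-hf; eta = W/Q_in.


W = 1249.7200 kJ/kg
Q_in = 3031.0640 kJ/kg
eta = 0.4123 = 41.2304%

eta = 41.2304%


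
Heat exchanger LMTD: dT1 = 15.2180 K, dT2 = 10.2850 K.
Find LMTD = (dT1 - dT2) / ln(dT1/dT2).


dT1/dT2 = 1.4796
ln(dT1/dT2) = 0.3918
LMTD = 4.9330 / 0.3918 = 12.5909 K

12.5909 K


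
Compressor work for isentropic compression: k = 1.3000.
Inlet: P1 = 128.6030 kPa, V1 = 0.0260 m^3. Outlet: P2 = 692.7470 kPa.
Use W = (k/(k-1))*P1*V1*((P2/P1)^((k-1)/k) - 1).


(k-1)/k = 0.2308
(P2/P1)^exp = 1.4749
W = 4.3333 * 128.6030 * 0.0260 * (1.4749 - 1) = 6.8812 kJ

6.8812 kJ


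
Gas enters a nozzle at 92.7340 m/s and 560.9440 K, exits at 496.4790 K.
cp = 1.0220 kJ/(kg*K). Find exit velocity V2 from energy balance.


dT = 64.4650 K
2*cp*1000*dT = 131766.4600
V1^2 = 8599.5948
V2 = sqrt(140366.0548) = 374.6546 m/s

374.6546 m/s


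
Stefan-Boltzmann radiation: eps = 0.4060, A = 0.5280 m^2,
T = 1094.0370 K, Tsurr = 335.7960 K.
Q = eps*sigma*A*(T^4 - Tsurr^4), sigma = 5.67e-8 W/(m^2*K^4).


T^4 = 1.4326e+12
Tsurr^4 = 1.2715e+10
Q = 0.4060 * 5.67e-8 * 0.5280 * 1.4199e+12 = 17258.3565 W

17258.3565 W


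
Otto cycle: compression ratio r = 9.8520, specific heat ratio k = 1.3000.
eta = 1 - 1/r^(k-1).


r^(k-1) = 1.9864
eta = 1 - 1/1.9864 = 0.4966 = 49.6566%

49.6566%


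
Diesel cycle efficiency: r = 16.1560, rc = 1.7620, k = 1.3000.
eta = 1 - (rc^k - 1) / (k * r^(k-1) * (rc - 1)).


r^(k-1) = 2.3041
rc^k = 2.0884
eta = 0.5232 = 52.3154%

52.3154%


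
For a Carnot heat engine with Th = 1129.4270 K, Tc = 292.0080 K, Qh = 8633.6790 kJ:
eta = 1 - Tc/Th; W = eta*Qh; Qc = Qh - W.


eta = 1 - 292.0080/1129.4270 = 0.7415
W = 0.7415 * 8633.6790 = 6401.4822 kJ
Qc = 8633.6790 - 6401.4822 = 2232.1968 kJ

eta = 74.1455%, W = 6401.4822 kJ, Qc = 2232.1968 kJ


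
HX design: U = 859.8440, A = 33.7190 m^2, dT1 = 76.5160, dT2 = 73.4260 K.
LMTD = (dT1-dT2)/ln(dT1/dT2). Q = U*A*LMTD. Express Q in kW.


LMTD = 74.9604 K
Q = 859.8440 * 33.7190 * 74.9604 = 2173332.4470 W = 2173.3324 kW

2173.3324 kW


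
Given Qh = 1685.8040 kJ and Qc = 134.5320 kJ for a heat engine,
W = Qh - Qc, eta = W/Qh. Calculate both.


W = 1685.8040 - 134.5320 = 1551.2720 kJ
eta = 1551.2720 / 1685.8040 = 0.9202 = 92.0197%

W = 1551.2720 kJ, eta = 92.0197%


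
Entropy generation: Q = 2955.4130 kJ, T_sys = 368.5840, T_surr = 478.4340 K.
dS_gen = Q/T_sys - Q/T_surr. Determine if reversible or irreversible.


dS_sys = 2955.4130/368.5840 = 8.0183 kJ/K
dS_surr = -2955.4130/478.4340 = -6.1773 kJ/K
dS_gen = 8.0183 - 6.1773 = 1.8410 kJ/K (irreversible)

dS_gen = 1.8410 kJ/K, irreversible


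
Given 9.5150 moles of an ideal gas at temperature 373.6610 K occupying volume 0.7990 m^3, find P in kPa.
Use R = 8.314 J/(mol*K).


P = nRT/V = 9.5150 * 8.314 * 373.6610 / 0.7990
= 29559.4660 / 0.7990 = 36995.5770 Pa = 36.9956 kPa

36.9956 kPa


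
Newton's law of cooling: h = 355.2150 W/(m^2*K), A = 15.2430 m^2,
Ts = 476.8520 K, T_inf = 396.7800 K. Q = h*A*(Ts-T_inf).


dT = 80.0720 K
Q = 355.2150 * 15.2430 * 80.0720 = 433553.2266 W

433553.2266 W


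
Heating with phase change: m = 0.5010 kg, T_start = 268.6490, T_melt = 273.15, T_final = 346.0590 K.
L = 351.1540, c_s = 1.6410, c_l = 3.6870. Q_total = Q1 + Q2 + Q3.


Q1 (sensible, solid) = 0.5010 * 1.6410 * 4.5010 = 3.7005 kJ
Q2 (latent) = 0.5010 * 351.1540 = 175.9282 kJ
Q3 (sensible, liquid) = 0.5010 * 3.6870 * 72.9090 = 134.6766 kJ
Q_total = 314.3052 kJ

314.3052 kJ


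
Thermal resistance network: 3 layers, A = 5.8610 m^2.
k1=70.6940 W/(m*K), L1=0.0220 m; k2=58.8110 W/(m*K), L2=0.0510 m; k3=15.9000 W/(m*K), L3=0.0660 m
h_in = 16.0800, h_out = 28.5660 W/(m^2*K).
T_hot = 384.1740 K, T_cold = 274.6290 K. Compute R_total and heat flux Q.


R_conv_in = 1/(16.0800*5.8610) = 0.0106
R_1 = 0.0220/(70.6940*5.8610) = 5.3097e-05
R_2 = 0.0510/(58.8110*5.8610) = 0.0001
R_3 = 0.0660/(15.9000*5.8610) = 0.0007
R_conv_out = 1/(28.5660*5.8610) = 0.0060
R_total = 0.0175 K/W
Q = 109.5450 / 0.0175 = 6262.3070 W

R_total = 0.0175 K/W, Q = 6262.3070 W


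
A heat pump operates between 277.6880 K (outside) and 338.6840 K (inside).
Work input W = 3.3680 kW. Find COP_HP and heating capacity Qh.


COP = 338.6840 / 60.9960 = 5.5526
Qh = 5.5526 * 3.3680 = 18.7010 kW

COP = 5.5526, Qh = 18.7010 kW


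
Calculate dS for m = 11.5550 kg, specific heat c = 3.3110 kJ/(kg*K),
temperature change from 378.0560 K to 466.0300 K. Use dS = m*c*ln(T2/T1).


T2/T1 = 1.2327
ln(T2/T1) = 0.2092
dS = 11.5550 * 3.3110 * 0.2092 = 8.0040 kJ/K

8.0040 kJ/K


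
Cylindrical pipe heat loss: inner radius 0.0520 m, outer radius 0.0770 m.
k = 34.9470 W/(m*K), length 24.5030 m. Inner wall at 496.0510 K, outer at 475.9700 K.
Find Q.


dT = 20.0810 K
ln(ro/ri) = 0.3926
Q = 2*pi*34.9470*24.5030*20.0810 / 0.3926 = 275224.0841 W

275224.0841 W


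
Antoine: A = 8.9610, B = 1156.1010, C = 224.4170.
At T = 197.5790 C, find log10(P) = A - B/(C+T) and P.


C+T = 421.9960
B/(C+T) = 2.7396
log10(P) = 8.9610 - 2.7396 = 6.2214
P = 10^6.2214 = 1664938.5260 mmHg

1664938.5260 mmHg


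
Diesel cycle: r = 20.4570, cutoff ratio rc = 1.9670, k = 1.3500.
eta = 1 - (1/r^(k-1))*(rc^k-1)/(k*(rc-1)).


r^(k-1) = 2.8760
rc^k = 2.4925
eta = 0.6025 = 60.2479%

60.2479%


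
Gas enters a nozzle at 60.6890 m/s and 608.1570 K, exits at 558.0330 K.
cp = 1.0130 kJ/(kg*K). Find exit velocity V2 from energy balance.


dT = 50.1240 K
2*cp*1000*dT = 101551.2240
V1^2 = 3683.1547
V2 = sqrt(105234.3787) = 324.3985 m/s

324.3985 m/s


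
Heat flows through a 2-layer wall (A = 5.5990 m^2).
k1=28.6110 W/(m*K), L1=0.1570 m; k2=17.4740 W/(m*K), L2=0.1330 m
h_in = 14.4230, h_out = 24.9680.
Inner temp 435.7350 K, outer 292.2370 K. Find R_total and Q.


R_conv_in = 1/(14.4230*5.5990) = 0.0124
R_1 = 0.1570/(28.6110*5.5990) = 0.0010
R_2 = 0.1330/(17.4740*5.5990) = 0.0014
R_conv_out = 1/(24.9680*5.5990) = 0.0072
R_total = 0.0219 K/W
Q = 143.4980 / 0.0219 = 6559.6112 W

R_total = 0.0219 K/W, Q = 6559.6112 W


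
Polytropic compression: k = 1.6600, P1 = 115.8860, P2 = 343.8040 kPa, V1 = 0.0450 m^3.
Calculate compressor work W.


(k-1)/k = 0.3976
(P2/P1)^exp = 1.5409
W = 2.5152 * 115.8860 * 0.0450 * (1.5409 - 1) = 7.0945 kJ

7.0945 kJ


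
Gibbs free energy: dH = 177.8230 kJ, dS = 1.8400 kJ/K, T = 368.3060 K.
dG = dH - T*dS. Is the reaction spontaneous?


T*dS = 368.3060 * 1.8400 = 677.6830 kJ
dG = 177.8230 - 677.6830 = -499.8600 kJ (spontaneous)

dG = -499.8600 kJ, spontaneous


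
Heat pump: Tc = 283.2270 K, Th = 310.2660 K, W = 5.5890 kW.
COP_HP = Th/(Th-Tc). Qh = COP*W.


COP = 310.2660 / 27.0390 = 11.4748
Qh = 11.4748 * 5.5890 = 64.1324 kW

COP = 11.4748, Qh = 64.1324 kW


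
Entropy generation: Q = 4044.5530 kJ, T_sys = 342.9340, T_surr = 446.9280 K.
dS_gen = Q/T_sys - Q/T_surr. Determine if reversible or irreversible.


dS_sys = 4044.5530/342.9340 = 11.7940 kJ/K
dS_surr = -4044.5530/446.9280 = -9.0497 kJ/K
dS_gen = 11.7940 - 9.0497 = 2.7443 kJ/K (irreversible)

dS_gen = 2.7443 kJ/K, irreversible


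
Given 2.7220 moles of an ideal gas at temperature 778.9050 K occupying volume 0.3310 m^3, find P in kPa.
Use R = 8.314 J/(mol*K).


P = nRT/V = 2.7220 * 8.314 * 778.9050 / 0.3310
= 17627.1716 / 0.3310 = 53254.2949 Pa = 53.2543 kPa

53.2543 kPa


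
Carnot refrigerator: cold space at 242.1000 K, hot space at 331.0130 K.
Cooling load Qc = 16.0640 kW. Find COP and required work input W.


COP = 242.1000 / 88.9130 = 2.7229
W = 16.0640 / 2.7229 = 5.8996 kW

COP = 2.7229, W = 5.8996 kW


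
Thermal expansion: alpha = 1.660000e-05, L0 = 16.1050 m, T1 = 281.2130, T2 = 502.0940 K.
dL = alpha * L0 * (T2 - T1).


dT = 220.8810 K
dL = 1.660000e-05 * 16.1050 * 220.8810 = 0.059051 m
L_final = 16.164051 m

dL = 0.059051 m


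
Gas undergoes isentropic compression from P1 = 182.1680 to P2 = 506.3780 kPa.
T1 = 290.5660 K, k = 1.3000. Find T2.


(k-1)/k = 0.2308
(P2/P1)^exp = 1.2661
T2 = 290.5660 * 1.2661 = 367.8807 K

367.8807 K


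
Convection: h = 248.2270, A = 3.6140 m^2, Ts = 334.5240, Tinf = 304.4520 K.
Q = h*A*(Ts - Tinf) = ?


dT = 30.0720 K
Q = 248.2270 * 3.6140 * 30.0720 = 26977.3620 W

26977.3620 W


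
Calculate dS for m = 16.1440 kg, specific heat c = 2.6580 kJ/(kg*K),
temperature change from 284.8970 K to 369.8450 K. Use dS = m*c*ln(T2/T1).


T2/T1 = 1.2982
ln(T2/T1) = 0.2610
dS = 16.1440 * 2.6580 * 0.2610 = 11.1978 kJ/K

11.1978 kJ/K


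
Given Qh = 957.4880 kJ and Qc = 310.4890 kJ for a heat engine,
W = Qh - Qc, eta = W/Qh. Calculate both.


W = 957.4880 - 310.4890 = 646.9990 kJ
eta = 646.9990 / 957.4880 = 0.6757 = 67.5725%

W = 646.9990 kJ, eta = 67.5725%


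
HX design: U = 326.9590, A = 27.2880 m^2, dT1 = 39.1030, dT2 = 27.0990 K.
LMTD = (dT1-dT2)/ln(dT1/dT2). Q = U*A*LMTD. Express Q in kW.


LMTD = 32.7350 K
Q = 326.9590 * 27.2880 * 32.7350 = 292063.4967 W = 292.0635 kW

292.0635 kW


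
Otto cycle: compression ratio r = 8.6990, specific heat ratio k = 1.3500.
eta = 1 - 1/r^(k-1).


r^(k-1) = 2.1321
eta = 1 - 1/2.1321 = 0.5310 = 53.0986%

53.0986%


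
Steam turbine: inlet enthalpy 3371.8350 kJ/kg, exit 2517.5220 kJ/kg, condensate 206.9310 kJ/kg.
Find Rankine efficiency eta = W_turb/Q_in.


W = 854.3130 kJ/kg
Q_in = 3164.9040 kJ/kg
eta = 0.2699 = 26.9933%

eta = 26.9933%


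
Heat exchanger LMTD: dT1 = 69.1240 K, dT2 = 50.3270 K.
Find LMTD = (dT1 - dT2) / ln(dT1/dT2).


dT1/dT2 = 1.3735
ln(dT1/dT2) = 0.3174
LMTD = 18.7970 / 0.3174 = 59.2292 K

59.2292 K


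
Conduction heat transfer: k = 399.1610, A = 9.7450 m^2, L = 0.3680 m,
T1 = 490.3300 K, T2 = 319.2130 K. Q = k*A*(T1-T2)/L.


dT = 171.1170 K
Q = 399.1610 * 9.7450 * 171.1170 / 0.3680 = 1808736.4239 W

1808736.4239 W


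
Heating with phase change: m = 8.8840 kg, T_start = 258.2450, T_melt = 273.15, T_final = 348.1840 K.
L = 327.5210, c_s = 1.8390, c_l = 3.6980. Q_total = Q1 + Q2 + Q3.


Q1 (sensible, solid) = 8.8840 * 1.8390 * 14.9050 = 243.5131 kJ
Q2 (latent) = 8.8840 * 327.5210 = 2909.6966 kJ
Q3 (sensible, liquid) = 8.8840 * 3.6980 * 75.0340 = 2465.0944 kJ
Q_total = 5618.3040 kJ

5618.3040 kJ


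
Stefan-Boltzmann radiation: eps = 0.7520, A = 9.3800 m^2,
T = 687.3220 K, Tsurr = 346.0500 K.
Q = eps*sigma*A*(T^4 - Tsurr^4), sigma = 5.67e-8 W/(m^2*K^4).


T^4 = 2.2317e+11
Tsurr^4 = 1.4340e+10
Q = 0.7520 * 5.67e-8 * 9.3800 * 2.0883e+11 = 83522.1602 W

83522.1602 W


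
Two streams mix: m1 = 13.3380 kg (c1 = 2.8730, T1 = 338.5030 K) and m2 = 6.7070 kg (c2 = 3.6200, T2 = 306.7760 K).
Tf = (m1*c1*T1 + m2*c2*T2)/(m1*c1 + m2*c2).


num = 20419.7788
den = 62.5994
Tf = 326.1976 K

326.1976 K


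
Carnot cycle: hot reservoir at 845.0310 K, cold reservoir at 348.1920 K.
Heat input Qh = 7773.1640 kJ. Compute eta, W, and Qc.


eta = 1 - 348.1920/845.0310 = 0.5880
W = 0.5880 * 7773.1640 = 4570.2596 kJ
Qc = 7773.1640 - 4570.2596 = 3202.9044 kJ

eta = 58.7954%, W = 4570.2596 kJ, Qc = 3202.9044 kJ


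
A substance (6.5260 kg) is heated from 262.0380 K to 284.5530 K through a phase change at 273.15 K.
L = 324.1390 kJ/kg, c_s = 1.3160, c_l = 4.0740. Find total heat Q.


Q1 (sensible, solid) = 6.5260 * 1.3160 * 11.1120 = 95.4323 kJ
Q2 (latent) = 6.5260 * 324.1390 = 2115.3311 kJ
Q3 (sensible, liquid) = 6.5260 * 4.0740 * 11.4030 = 303.1707 kJ
Q_total = 2513.9341 kJ

2513.9341 kJ
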